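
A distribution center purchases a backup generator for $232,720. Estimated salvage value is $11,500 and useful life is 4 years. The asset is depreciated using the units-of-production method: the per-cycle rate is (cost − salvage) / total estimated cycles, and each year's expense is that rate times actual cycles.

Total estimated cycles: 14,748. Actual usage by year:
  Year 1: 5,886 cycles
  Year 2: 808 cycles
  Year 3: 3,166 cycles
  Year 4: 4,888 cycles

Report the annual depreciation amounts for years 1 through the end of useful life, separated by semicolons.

Depreciable base = $232,720 − $11,500 = $221,220.
Rate = $221,220 / 14,748 cycles = $15 per cycle.
Year 1: 5,886 × $15 = $88,290. Book value $144,430.
Year 2: 808 × $15 = $12,120. Book value $132,310.
Year 3: 3,166 × $15 = $47,490. Book value $84,820.
Year 4: 4,888 × $15 = $73,320. Book value $11,500.

$88,290; $12,120; $47,490; $73,320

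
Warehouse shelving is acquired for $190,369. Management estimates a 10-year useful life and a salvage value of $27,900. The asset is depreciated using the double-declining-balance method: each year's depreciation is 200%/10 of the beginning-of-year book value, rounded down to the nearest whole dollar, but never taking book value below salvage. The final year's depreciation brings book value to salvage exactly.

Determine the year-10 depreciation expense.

Depreciable base = $190,369 − $27,900 = $162,469.
Year 1: ⌊$190,369 × 200%/10⌋ = $38,073. Book value $152,296.
Year 2: ⌊$152,296 × 200%/10⌋ = $30,459. Book value $121,837.
Year 3: ⌊$121,837 × 200%/10⌋ = $24,367. Book value $97,470.
Year 4: ⌊$97,470 × 200%/10⌋ = $19,494. Book value $77,976.
Year 5: ⌊$77,976 × 200%/10⌋ = $15,595. Book value $62,381.
Year 6: ⌊$62,381 × 200%/10⌋ = $12,476. Book value $49,905.
Year 7: ⌊$49,905 × 200%/10⌋ = $9,981. Book value $39,924.
Year 8: ⌊$39,924 × 200%/10⌋ = $7,984. Book value $31,940.
Year 9: ⌊$31,940 × 200%/10⌋ = $6,388, capped at $4,040. Book value $27,900.
Year 10 (final): $27,900 − $27,900 = $0. Book value $27,900.

$0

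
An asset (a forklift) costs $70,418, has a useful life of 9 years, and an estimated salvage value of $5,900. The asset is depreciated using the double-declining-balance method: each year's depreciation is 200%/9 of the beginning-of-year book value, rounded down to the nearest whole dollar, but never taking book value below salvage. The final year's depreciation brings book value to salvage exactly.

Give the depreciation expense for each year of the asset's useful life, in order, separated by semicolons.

$15,648; $12,171; $9,466; $7,362; $5,726; $4,454; $3,464; $2,694; $3,533

Depreciable base = $70,418 − $5,900 = $64,518.
Year 1: ⌊$70,418 × 200%/9⌋ = $15,648. Book value $54,770.
Year 2: ⌊$54,770 × 200%/9⌋ = $12,171. Book value $42,599.
Year 3: ⌊$42,599 × 200%/9⌋ = $9,466. Book value $33,133.
Year 4: ⌊$33,133 × 200%/9⌋ = $7,362. Book value $25,771.
Year 5: ⌊$25,771 × 200%/9⌋ = $5,726. Book value $20,045.
Year 6: ⌊$20,045 × 200%/9⌋ = $4,454. Book value $15,591.
Year 7: ⌊$15,591 × 200%/9⌋ = $3,464. Book value $12,127.
Year 8: ⌊$12,127 × 200%/9⌋ = $2,694. Book value $9,433.
Year 9 (final): $9,433 − $5,900 = $3,533. Book value $5,900.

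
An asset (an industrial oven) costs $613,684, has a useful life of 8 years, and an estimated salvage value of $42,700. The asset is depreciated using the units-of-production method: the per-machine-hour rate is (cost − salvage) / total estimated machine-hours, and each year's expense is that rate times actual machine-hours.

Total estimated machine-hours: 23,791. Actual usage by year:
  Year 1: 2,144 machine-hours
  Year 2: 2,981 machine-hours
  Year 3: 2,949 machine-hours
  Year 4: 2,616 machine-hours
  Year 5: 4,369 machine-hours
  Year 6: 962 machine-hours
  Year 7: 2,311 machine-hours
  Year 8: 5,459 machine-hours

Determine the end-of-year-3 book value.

$419,908

Depreciable base = $613,684 − $42,700 = $570,984.
Rate = $570,984 / 23,791 machine-hours = $24 per machine-hour.
Year 1: 2,144 × $24 = $51,456. Book value $562,228.
Year 2: 2,981 × $24 = $71,544. Book value $490,684.
Year 3: 2,949 × $24 = $70,776. Book value $419,908.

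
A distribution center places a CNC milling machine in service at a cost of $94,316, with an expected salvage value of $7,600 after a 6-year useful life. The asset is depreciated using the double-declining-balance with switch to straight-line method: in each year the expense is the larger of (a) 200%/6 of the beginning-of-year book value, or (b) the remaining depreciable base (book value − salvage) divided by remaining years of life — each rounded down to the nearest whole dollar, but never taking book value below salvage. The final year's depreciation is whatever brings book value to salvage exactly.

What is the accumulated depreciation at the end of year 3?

$66,370

Depreciable base = $94,316 − $7,600 = $86,716.
Year 1: DB = ⌊$94,316 × 200%/6⌋ = $31,438; SL = ⌊$86,716/6⌋ = $14,452 → take DB $31,438. Book value $62,878.
Year 2: DB = ⌊$62,878 × 200%/6⌋ = $20,959; SL = ⌊$55,278/5⌋ = $11,055 → take DB $20,959. Book value $41,919.
Year 3: DB = ⌊$41,919 × 200%/6⌋ = $13,973; SL = ⌊$34,319/4⌋ = $8,579 → take DB $13,973. Book value $27,946.
Accumulated through year 3 = $94,316 − $27,946 = $66,370.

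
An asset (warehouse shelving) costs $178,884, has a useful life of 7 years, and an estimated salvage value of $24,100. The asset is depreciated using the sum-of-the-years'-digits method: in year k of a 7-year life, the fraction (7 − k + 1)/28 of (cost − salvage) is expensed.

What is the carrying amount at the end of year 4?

Depreciable base = $178,884 − $24,100 = $154,784.
Sum of the years' digits = 7+6+5+4+3+2+1 = 28.
Year 1: $154,784 × 7/28 = $38,696. Book value $140,188.
Year 2: $154,784 × 6/28 = $33,168. Book value $107,020.
Year 3: $154,784 × 5/28 = $27,640. Book value $79,380.
Year 4: $154,784 × 4/28 = $22,112. Book value $57,268.

$57,268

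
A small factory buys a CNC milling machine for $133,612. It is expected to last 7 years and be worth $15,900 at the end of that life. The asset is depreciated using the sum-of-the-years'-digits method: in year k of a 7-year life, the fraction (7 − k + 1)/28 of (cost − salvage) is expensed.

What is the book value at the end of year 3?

$57,940

Depreciable base = $133,612 − $15,900 = $117,712.
Sum of the years' digits = 7+6+5+4+3+2+1 = 28.
Year 1: $117,712 × 7/28 = $29,428. Book value $104,184.
Year 2: $117,712 × 6/28 = $25,224. Book value $78,960.
Year 3: $117,712 × 5/28 = $21,020. Book value $57,940.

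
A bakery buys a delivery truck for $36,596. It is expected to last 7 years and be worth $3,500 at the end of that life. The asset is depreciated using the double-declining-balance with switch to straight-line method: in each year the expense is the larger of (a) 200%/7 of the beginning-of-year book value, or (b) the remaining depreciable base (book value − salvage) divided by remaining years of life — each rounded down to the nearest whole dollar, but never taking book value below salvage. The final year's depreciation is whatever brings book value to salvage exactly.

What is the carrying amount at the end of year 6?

$4,862

Depreciable base = $36,596 − $3,500 = $33,096.
Year 1: DB = ⌊$36,596 × 200%/7⌋ = $10,456; SL = ⌊$33,096/7⌋ = $4,728 → take DB $10,456. Book value $26,140.
Year 2: DB = ⌊$26,140 × 200%/7⌋ = $7,468; SL = ⌊$22,640/6⌋ = $3,773 → take DB $7,468. Book value $18,672.
Year 3: DB = ⌊$18,672 × 200%/7⌋ = $5,334; SL = ⌊$15,172/5⌋ = $3,034 → take DB $5,334. Book value $13,338.
Year 4: DB = ⌊$13,338 × 200%/7⌋ = $3,810; SL = ⌊$9,838/4⌋ = $2,459 → take DB $3,810. Book value $9,528.
Year 5: DB = ⌊$9,528 × 200%/7⌋ = $2,722; SL = ⌊$6,028/3⌋ = $2,009 → take DB $2,722. Book value $6,806.
Year 6: DB = ⌊$6,806 × 200%/7⌋ = $1,944; SL = ⌊$3,306/2⌋ = $1,653 → take DB $1,944. Book value $4,862.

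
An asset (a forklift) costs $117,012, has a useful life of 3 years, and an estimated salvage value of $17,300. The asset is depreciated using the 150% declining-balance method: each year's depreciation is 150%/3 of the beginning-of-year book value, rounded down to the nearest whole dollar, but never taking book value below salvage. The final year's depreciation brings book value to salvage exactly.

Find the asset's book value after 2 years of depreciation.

$29,253

Depreciable base = $117,012 − $17,300 = $99,712.
Year 1: ⌊$117,012 × 150%/3⌋ = $58,506. Book value $58,506.
Year 2: ⌊$58,506 × 150%/3⌋ = $29,253. Book value $29,253.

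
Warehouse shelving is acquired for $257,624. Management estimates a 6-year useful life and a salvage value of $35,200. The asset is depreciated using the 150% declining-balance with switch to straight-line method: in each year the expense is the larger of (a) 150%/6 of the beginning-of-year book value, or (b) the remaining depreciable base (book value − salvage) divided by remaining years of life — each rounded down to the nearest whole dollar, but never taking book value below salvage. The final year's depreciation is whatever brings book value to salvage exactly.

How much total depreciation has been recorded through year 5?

$199,266

Depreciable base = $257,624 − $35,200 = $222,424.
Year 1: DB = ⌊$257,624 × 150%/6⌋ = $64,406; SL = ⌊$222,424/6⌋ = $37,070 → take DB $64,406. Book value $193,218.
Year 2: DB = ⌊$193,218 × 150%/6⌋ = $48,304; SL = ⌊$158,018/5⌋ = $31,603 → take DB $48,304. Book value $144,914.
Year 3: DB = ⌊$144,914 × 150%/6⌋ = $36,228; SL = ⌊$109,714/4⌋ = $27,428 → take DB $36,228. Book value $108,686.
Year 4: DB = ⌊$108,686 × 150%/6⌋ = $27,171; SL = ⌊$73,486/3⌋ = $24,495 → take DB $27,171. Book value $81,515.
Year 5: DB = ⌊$81,515 × 150%/6⌋ = $20,378; SL = ⌊$46,315/2⌋ = $23,157 → take SL $23,157. Book value $58,358.
Accumulated through year 5 = $257,624 − $58,358 = $199,266.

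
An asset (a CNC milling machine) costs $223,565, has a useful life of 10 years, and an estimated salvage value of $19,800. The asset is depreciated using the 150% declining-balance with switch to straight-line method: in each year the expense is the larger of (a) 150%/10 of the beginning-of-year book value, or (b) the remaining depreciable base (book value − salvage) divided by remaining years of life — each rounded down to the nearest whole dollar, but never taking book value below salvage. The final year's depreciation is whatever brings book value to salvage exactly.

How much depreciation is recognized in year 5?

$17,505

Depreciable base = $223,565 − $19,800 = $203,765.
Year 1: DB = ⌊$223,565 × 150%/10⌋ = $33,534; SL = ⌊$203,765/10⌋ = $20,376 → take DB $33,534. Book value $190,031.
Year 2: DB = ⌊$190,031 × 150%/10⌋ = $28,504; SL = ⌊$170,231/9⌋ = $18,914 → take DB $28,504. Book value $161,527.
Year 3: DB = ⌊$161,527 × 150%/10⌋ = $24,229; SL = ⌊$141,727/8⌋ = $17,715 → take DB $24,229. Book value $137,298.
Year 4: DB = ⌊$137,298 × 150%/10⌋ = $20,594; SL = ⌊$117,498/7⌋ = $16,785 → take DB $20,594. Book value $116,704.
Year 5: DB = ⌊$116,704 × 150%/10⌋ = $17,505; SL = ⌊$96,904/6⌋ = $16,150 → take DB $17,505. Book value $99,199.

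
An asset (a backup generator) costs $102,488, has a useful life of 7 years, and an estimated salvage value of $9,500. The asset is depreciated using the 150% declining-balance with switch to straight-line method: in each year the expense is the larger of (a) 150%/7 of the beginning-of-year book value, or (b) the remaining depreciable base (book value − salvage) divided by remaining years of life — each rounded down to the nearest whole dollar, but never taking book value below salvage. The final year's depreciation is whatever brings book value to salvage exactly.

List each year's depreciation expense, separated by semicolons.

Depreciable base = $102,488 − $9,500 = $92,988.
Year 1: DB = ⌊$102,488 × 150%/7⌋ = $21,961; SL = ⌊$92,988/7⌋ = $13,284 → take DB $21,961. Book value $80,527.
Year 2: DB = ⌊$80,527 × 150%/7⌋ = $17,255; SL = ⌊$71,027/6⌋ = $11,837 → take DB $17,255. Book value $63,272.
Year 3: DB = ⌊$63,272 × 150%/7⌋ = $13,558; SL = ⌊$53,772/5⌋ = $10,754 → take DB $13,558. Book value $49,714.
Year 4: DB = ⌊$49,714 × 150%/7⌋ = $10,653; SL = ⌊$40,214/4⌋ = $10,053 → take DB $10,653. Book value $39,061.
Year 5: DB = ⌊$39,061 × 150%/7⌋ = $8,370; SL = ⌊$29,561/3⌋ = $9,853 → take SL $9,853. Book value $29,208.
Year 6: DB = ⌊$29,208 × 150%/7⌋ = $6,258; SL = ⌊$19,708/2⌋ = $9,854 → take SL $9,854. Book value $19,354.
Year 7 (final): $19,354 − $9,500 = $9,854. Book value $9,500.

$21,961; $17,255; $13,558; $10,653; $9,853; $9,854; $9,854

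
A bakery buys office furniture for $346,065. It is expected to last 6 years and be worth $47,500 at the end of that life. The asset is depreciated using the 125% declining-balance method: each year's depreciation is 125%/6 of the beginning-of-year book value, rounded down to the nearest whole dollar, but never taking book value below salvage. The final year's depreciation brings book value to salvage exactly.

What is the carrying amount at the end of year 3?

$171,707

Depreciable base = $346,065 − $47,500 = $298,565.
Year 1: ⌊$346,065 × 125%/6⌋ = $72,096. Book value $273,969.
Year 2: ⌊$273,969 × 125%/6⌋ = $57,076. Book value $216,893.
Year 3: ⌊$216,893 × 125%/6⌋ = $45,186. Book value $171,707.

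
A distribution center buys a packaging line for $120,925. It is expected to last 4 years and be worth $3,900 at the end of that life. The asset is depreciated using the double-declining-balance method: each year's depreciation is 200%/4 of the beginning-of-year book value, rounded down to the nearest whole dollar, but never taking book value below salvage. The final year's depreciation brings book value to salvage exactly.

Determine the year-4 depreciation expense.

Depreciable base = $120,925 − $3,900 = $117,025.
Year 1: ⌊$120,925 × 200%/4⌋ = $60,462. Book value $60,463.
Year 2: ⌊$60,463 × 200%/4⌋ = $30,231. Book value $30,232.
Year 3: ⌊$30,232 × 200%/4⌋ = $15,116. Book value $15,116.
Year 4 (final): $15,116 − $3,900 = $11,216. Book value $3,900.

$11,216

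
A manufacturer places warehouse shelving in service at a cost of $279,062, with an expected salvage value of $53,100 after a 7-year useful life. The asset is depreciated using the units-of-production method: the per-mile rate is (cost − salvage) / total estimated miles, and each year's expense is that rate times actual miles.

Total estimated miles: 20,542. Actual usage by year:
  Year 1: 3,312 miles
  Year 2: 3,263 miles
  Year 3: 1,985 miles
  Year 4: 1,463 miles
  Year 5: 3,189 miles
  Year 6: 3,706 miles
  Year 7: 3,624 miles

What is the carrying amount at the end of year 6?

Depreciable base = $279,062 − $53,100 = $225,962.
Rate = $225,962 / 20,542 miles = $11 per mile.
Year 1: 3,312 × $11 = $36,432. Book value $242,630.
Year 2: 3,263 × $11 = $35,893. Book value $206,737.
Year 3: 1,985 × $11 = $21,835. Book value $184,902.
Year 4: 1,463 × $11 = $16,093. Book value $168,809.
Year 5: 3,189 × $11 = $35,079. Book value $133,730.
Year 6: 3,706 × $11 = $40,766. Book value $92,964.

$92,964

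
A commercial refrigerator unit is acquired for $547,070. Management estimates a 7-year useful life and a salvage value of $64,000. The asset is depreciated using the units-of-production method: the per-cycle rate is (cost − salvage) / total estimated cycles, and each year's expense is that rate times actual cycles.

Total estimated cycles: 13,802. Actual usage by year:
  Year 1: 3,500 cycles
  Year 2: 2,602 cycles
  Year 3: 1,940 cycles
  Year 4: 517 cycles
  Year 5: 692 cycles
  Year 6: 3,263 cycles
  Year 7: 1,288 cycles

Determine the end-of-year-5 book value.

Depreciable base = $547,070 − $64,000 = $483,070.
Rate = $483,070 / 13,802 cycles = $35 per cycle.
Year 1: 3,500 × $35 = $122,500. Book value $424,570.
Year 2: 2,602 × $35 = $91,070. Book value $333,500.
Year 3: 1,940 × $35 = $67,900. Book value $265,600.
Year 4: 517 × $35 = $18,095. Book value $247,505.
Year 5: 692 × $35 = $24,220. Book value $223,285.

$223,285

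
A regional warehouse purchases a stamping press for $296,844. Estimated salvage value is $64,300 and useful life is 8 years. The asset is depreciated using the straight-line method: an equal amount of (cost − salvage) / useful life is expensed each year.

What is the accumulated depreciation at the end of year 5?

Depreciable base = $296,844 − $64,300 = $232,544.
Annual expense = $232,544 / 8 = $29,068.
End of year 1: book value $267,776.
End of year 2: book value $238,708.
End of year 3: book value $209,640.
End of year 4: book value $180,572.
End of year 5: book value $151,504.
Accumulated through year 5 = $296,844 − $151,504 = $145,340.

$145,340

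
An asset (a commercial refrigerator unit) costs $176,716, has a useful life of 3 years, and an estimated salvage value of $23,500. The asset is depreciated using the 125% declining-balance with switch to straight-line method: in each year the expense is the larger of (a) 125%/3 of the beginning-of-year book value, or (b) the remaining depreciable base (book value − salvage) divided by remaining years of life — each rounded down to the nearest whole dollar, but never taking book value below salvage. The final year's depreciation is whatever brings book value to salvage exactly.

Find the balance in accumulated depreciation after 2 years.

$116,583

Depreciable base = $176,716 − $23,500 = $153,216.
Year 1: DB = ⌊$176,716 × 125%/3⌋ = $73,631; SL = ⌊$153,216/3⌋ = $51,072 → take DB $73,631. Book value $103,085.
Year 2: DB = ⌊$103,085 × 125%/3⌋ = $42,952; SL = ⌊$79,585/2⌋ = $39,792 → take DB $42,952. Book value $60,133.
Accumulated through year 2 = $176,716 − $60,133 = $116,583.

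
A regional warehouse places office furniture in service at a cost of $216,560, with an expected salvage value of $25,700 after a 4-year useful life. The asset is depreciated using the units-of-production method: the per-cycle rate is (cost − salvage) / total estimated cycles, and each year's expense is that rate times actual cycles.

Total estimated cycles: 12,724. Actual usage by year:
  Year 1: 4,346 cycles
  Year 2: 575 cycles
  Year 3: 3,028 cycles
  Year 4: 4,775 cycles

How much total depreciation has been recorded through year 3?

Depreciable base = $216,560 − $25,700 = $190,860.
Rate = $190,860 / 12,724 cycles = $15 per cycle.
Year 1: 4,346 × $15 = $65,190. Book value $151,370.
Year 2: 575 × $15 = $8,625. Book value $142,745.
Year 3: 3,028 × $15 = $45,420. Book value $97,325.
Accumulated through year 3 = $216,560 − $97,325 = $119,235.

$119,235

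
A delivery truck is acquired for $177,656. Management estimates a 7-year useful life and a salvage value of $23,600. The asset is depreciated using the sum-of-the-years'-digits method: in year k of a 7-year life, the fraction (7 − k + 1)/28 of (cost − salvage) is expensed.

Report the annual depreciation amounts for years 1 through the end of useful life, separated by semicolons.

Depreciable base = $177,656 − $23,600 = $154,056.
Sum of the years' digits = 7+6+5+4+3+2+1 = 28.
Year 1: $154,056 × 7/28 = $38,514. Book value $139,142.
Year 2: $154,056 × 6/28 = $33,012. Book value $106,130.
Year 3: $154,056 × 5/28 = $27,510. Book value $78,620.
Year 4: $154,056 × 4/28 = $22,008. Book value $56,612.
Year 5: $154,056 × 3/28 = $16,506. Book value $40,106.
Year 6: $154,056 × 2/28 = $11,004. Book value $29,102.
Year 7: $154,056 × 1/28 = $5,502. Book value $23,600.

$38,514; $33,012; $27,510; $22,008; $16,506; $11,004; $5,502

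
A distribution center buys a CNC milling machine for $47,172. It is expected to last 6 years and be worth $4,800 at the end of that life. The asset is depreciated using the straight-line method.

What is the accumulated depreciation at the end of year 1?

Depreciable base = $47,172 − $4,800 = $42,372.
Annual expense = $42,372 / 6 = $7,062.
End of year 1: book value $40,110.
Accumulated through year 1 = $47,172 − $40,110 = $7,062.

$7,062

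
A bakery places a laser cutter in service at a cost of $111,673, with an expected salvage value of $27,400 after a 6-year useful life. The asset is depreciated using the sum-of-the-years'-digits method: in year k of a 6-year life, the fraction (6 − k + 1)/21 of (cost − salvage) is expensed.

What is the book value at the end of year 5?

$31,413

Depreciable base = $111,673 − $27,400 = $84,273.
Sum of the years' digits = 6+5+4+3+2+1 = 21.
Year 1: $84,273 × 6/21 = $24,078. Book value $87,595.
Year 2: $84,273 × 5/21 = $20,065. Book value $67,530.
Year 3: $84,273 × 4/21 = $16,052. Book value $51,478.
Year 4: $84,273 × 3/21 = $12,039. Book value $39,439.
Year 5: $84,273 × 2/21 = $8,026. Book value $31,413.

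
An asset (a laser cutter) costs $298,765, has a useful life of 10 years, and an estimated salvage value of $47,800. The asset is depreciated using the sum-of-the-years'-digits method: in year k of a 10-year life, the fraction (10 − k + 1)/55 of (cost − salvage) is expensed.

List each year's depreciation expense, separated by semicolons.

Depreciable base = $298,765 − $47,800 = $250,965.
Sum of the years' digits = 10+9+8+7+6+5+4+3+2+1 = 55.
Year 1: $250,965 × 10/55 = $45,630. Book value $253,135.
Year 2: $250,965 × 9/55 = $41,067. Book value $212,068.
Year 3: $250,965 × 8/55 = $36,504. Book value $175,564.
Year 4: $250,965 × 7/55 = $31,941. Book value $143,623.
Year 5: $250,965 × 6/55 = $27,378. Book value $116,245.
Year 6: $250,965 × 5/55 = $22,815. Book value $93,430.
Year 7: $250,965 × 4/55 = $18,252. Book value $75,178.
Year 8: $250,965 × 3/55 = $13,689. Book value $61,489.
Year 9: $250,965 × 2/55 = $9,126. Book value $52,363.
Year 10: $250,965 × 1/55 = $4,563. Book value $47,800.

$45,630; $41,067; $36,504; $31,941; $27,378; $22,815; $18,252; $13,689; $9,126; $4,563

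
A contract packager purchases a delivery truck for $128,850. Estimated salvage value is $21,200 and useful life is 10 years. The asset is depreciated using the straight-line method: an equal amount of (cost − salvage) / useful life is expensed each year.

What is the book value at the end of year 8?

Depreciable base = $128,850 − $21,200 = $107,650.
Annual expense = $107,650 / 10 = $10,765.
End of year 1: book value $118,085.
End of year 2: book value $107,320.
End of year 3: book value $96,555.
End of year 4: book value $85,790.
End of year 5: book value $75,025.
End of year 6: book value $64,260.
End of year 7: book value $53,495.
End of year 8: book value $42,730.

$42,730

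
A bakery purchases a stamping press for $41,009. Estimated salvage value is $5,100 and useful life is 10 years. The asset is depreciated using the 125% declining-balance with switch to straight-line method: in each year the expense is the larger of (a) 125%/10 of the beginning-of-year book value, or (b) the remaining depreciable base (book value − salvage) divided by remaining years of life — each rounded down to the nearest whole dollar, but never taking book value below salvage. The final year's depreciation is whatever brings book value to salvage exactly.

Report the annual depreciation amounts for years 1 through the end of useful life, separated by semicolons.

$5,126; $4,485; $3,924; $3,434; $3,156; $3,156; $3,157; $3,157; $3,157; $3,157

Depreciable base = $41,009 − $5,100 = $35,909.
Year 1: DB = ⌊$41,009 × 125%/10⌋ = $5,126; SL = ⌊$35,909/10⌋ = $3,590 → take DB $5,126. Book value $35,883.
Year 2: DB = ⌊$35,883 × 125%/10⌋ = $4,485; SL = ⌊$30,783/9⌋ = $3,420 → take DB $4,485. Book value $31,398.
Year 3: DB = ⌊$31,398 × 125%/10⌋ = $3,924; SL = ⌊$26,298/8⌋ = $3,287 → take DB $3,924. Book value $27,474.
Year 4: DB = ⌊$27,474 × 125%/10⌋ = $3,434; SL = ⌊$22,374/7⌋ = $3,196 → take DB $3,434. Book value $24,040.
Year 5: DB = ⌊$24,040 × 125%/10⌋ = $3,005; SL = ⌊$18,940/6⌋ = $3,156 → take SL $3,156. Book value $20,884.
Year 6: DB = ⌊$20,884 × 125%/10⌋ = $2,610; SL = ⌊$15,784/5⌋ = $3,156 → take SL $3,156. Book value $17,728.
Year 7: DB = ⌊$17,728 × 125%/10⌋ = $2,216; SL = ⌊$12,628/4⌋ = $3,157 → take SL $3,157. Book value $14,571.
Year 8: DB = ⌊$14,571 × 125%/10⌋ = $1,821; SL = ⌊$9,471/3⌋ = $3,157 → take SL $3,157. Book value $11,414.
Year 9: DB = ⌊$11,414 × 125%/10⌋ = $1,426; SL = ⌊$6,314/2⌋ = $3,157 → take SL $3,157. Book value $8,257.
Year 10 (final): $8,257 − $5,100 = $3,157. Book value $5,100.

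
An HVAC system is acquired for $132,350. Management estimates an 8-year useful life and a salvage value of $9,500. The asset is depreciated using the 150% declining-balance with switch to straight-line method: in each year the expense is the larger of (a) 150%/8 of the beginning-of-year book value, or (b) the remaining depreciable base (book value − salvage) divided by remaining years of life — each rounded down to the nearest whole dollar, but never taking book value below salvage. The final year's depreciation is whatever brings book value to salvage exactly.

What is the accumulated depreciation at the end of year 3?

Depreciable base = $132,350 − $9,500 = $122,850.
Year 1: DB = ⌊$132,350 × 150%/8⌋ = $24,815; SL = ⌊$122,850/8⌋ = $15,356 → take DB $24,815. Book value $107,535.
Year 2: DB = ⌊$107,535 × 150%/8⌋ = $20,162; SL = ⌊$98,035/7⌋ = $14,005 → take DB $20,162. Book value $87,373.
Year 3: DB = ⌊$87,373 × 150%/8⌋ = $16,382; SL = ⌊$77,873/6⌋ = $12,978 → take DB $16,382. Book value $70,991.
Accumulated through year 3 = $132,350 − $70,991 = $61,359.

$61,359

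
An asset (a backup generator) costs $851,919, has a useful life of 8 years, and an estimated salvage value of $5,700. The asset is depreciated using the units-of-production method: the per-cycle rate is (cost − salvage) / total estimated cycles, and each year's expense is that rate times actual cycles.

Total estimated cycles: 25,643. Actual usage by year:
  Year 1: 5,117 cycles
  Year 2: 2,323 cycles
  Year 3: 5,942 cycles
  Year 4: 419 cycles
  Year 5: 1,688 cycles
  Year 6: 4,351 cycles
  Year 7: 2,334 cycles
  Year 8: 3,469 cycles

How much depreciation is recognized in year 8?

Depreciable base = $851,919 − $5,700 = $846,219.
Rate = $846,219 / 25,643 cycles = $33 per cycle.
Year 1: 5,117 × $33 = $168,861. Book value $683,058.
Year 2: 2,323 × $33 = $76,659. Book value $606,399.
Year 3: 5,942 × $33 = $196,086. Book value $410,313.
Year 4: 419 × $33 = $13,827. Book value $396,486.
Year 5: 1,688 × $33 = $55,704. Book value $340,782.
Year 6: 4,351 × $33 = $143,583. Book value $197,199.
Year 7: 2,334 × $33 = $77,022. Book value $120,177.
Year 8: 3,469 × $33 = $114,477. Book value $5,700.

$114,477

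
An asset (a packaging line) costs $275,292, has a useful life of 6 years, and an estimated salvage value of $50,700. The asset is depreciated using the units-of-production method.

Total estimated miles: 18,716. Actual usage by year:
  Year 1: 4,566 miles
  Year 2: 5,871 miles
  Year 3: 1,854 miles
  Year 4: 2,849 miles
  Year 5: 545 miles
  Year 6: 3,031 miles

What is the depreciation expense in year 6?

$36,372

Depreciable base = $275,292 − $50,700 = $224,592.
Rate = $224,592 / 18,716 miles = $12 per mile.
Year 1: 4,566 × $12 = $54,792. Book value $220,500.
Year 2: 5,871 × $12 = $70,452. Book value $150,048.
Year 3: 1,854 × $12 = $22,248. Book value $127,800.
Year 4: 2,849 × $12 = $34,188. Book value $93,612.
Year 5: 545 × $12 = $6,540. Book value $87,072.
Year 6: 3,031 × $12 = $36,372. Book value $50,700.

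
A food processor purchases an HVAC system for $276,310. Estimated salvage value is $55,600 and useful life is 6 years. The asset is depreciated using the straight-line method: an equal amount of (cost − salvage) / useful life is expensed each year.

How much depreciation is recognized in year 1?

$36,785

Depreciable base = $276,310 − $55,600 = $220,710.
Annual expense = $220,710 / 6 = $36,785.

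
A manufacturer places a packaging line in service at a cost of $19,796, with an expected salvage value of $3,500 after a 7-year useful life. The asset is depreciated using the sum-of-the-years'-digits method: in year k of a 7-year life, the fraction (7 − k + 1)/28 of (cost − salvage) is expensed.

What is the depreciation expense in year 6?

$1,164

Depreciable base = $19,796 − $3,500 = $16,296.
Sum of the years' digits = 7+6+5+4+3+2+1 = 28.
Year 1: $16,296 × 7/28 = $4,074. Book value $15,722.
Year 2: $16,296 × 6/28 = $3,492. Book value $12,230.
Year 3: $16,296 × 5/28 = $2,910. Book value $9,320.
Year 4: $16,296 × 4/28 = $2,328. Book value $6,992.
Year 5: $16,296 × 3/28 = $1,746. Book value $5,246.
Year 6: $16,296 × 2/28 = $1,164. Book value $4,082.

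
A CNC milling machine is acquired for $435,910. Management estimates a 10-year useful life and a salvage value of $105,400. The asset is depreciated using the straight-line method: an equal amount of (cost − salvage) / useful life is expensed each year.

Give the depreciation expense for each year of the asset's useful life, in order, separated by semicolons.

$33,051; $33,051; $33,051; $33,051; $33,051; $33,051; $33,051; $33,051; $33,051; $33,051

Depreciable base = $435,910 − $105,400 = $330,510.
Annual expense = $330,510 / 10 = $33,051.
End of year 1: book value $402,859.
End of year 2: book value $369,808.
End of year 3: book value $336,757.
End of year 4: book value $303,706.
End of year 5: book value $270,655.
End of year 6: book value $237,604.
End of year 7: book value $204,553.
End of year 8: book value $171,502.
End of year 9: book value $138,451.
End of year 10: book value $105,400.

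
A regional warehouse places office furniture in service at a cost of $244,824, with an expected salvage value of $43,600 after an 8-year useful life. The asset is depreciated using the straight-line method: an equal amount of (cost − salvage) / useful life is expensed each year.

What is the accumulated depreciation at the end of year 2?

$50,306

Depreciable base = $244,824 − $43,600 = $201,224.
Annual expense = $201,224 / 8 = $25,153.
End of year 1: book value $219,671.
End of year 2: book value $194,518.
Accumulated through year 2 = $244,824 − $194,518 = $50,306.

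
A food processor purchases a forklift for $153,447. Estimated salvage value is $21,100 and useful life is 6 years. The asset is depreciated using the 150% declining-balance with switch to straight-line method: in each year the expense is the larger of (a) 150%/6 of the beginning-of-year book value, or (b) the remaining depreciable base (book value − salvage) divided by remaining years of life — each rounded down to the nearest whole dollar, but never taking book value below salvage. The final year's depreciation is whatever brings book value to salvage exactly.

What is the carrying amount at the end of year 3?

$64,737

Depreciable base = $153,447 − $21,100 = $132,347.
Year 1: DB = ⌊$153,447 × 150%/6⌋ = $38,361; SL = ⌊$132,347/6⌋ = $22,057 → take DB $38,361. Book value $115,086.
Year 2: DB = ⌊$115,086 × 150%/6⌋ = $28,771; SL = ⌊$93,986/5⌋ = $18,797 → take DB $28,771. Book value $86,315.
Year 3: DB = ⌊$86,315 × 150%/6⌋ = $21,578; SL = ⌊$65,215/4⌋ = $16,303 → take DB $21,578. Book value $64,737.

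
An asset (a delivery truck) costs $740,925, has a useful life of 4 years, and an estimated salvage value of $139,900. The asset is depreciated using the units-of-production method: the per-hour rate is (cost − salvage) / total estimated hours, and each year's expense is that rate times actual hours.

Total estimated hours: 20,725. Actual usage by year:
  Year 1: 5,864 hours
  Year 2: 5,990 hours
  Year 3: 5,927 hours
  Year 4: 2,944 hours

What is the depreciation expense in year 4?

Depreciable base = $740,925 − $139,900 = $601,025.
Rate = $601,025 / 20,725 hours = $29 per hour.
Year 1: 5,864 × $29 = $170,056. Book value $570,869.
Year 2: 5,990 × $29 = $173,710. Book value $397,159.
Year 3: 5,927 × $29 = $171,883. Book value $225,276.
Year 4: 2,944 × $29 = $85,376. Book value $139,900.

$85,376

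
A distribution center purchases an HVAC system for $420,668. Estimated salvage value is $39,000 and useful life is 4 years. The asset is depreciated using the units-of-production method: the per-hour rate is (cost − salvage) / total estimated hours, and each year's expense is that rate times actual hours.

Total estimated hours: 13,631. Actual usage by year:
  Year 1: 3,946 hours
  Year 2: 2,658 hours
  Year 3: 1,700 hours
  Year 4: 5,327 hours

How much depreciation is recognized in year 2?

$74,424

Depreciable base = $420,668 − $39,000 = $381,668.
Rate = $381,668 / 13,631 hours = $28 per hour.
Year 1: 3,946 × $28 = $110,488. Book value $310,180.
Year 2: 2,658 × $28 = $74,424. Book value $235,756.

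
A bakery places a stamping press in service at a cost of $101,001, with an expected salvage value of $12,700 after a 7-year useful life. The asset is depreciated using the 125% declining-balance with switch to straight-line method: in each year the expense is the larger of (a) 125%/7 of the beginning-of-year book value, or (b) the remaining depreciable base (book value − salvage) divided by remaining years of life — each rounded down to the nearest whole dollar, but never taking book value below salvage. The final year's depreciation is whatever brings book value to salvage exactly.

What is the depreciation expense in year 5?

Depreciable base = $101,001 − $12,700 = $88,301.
Year 1: DB = ⌊$101,001 × 125%/7⌋ = $18,035; SL = ⌊$88,301/7⌋ = $12,614 → take DB $18,035. Book value $82,966.
Year 2: DB = ⌊$82,966 × 125%/7⌋ = $14,815; SL = ⌊$70,266/6⌋ = $11,711 → take DB $14,815. Book value $68,151.
Year 3: DB = ⌊$68,151 × 125%/7⌋ = $12,169; SL = ⌊$55,451/5⌋ = $11,090 → take DB $12,169. Book value $55,982.
Year 4: DB = ⌊$55,982 × 125%/7⌋ = $9,996; SL = ⌊$43,282/4⌋ = $10,820 → take SL $10,820. Book value $45,162.
Year 5: DB = ⌊$45,162 × 125%/7⌋ = $8,064; SL = ⌊$32,462/3⌋ = $10,820 → take SL $10,820. Book value $34,342.

$10,820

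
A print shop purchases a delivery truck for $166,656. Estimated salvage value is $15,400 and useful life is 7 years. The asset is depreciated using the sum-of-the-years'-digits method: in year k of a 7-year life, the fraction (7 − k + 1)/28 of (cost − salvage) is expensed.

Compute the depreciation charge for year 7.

Depreciable base = $166,656 − $15,400 = $151,256.
Sum of the years' digits = 7+6+5+4+3+2+1 = 28.
Year 1: $151,256 × 7/28 = $37,814. Book value $128,842.
Year 2: $151,256 × 6/28 = $32,412. Book value $96,430.
Year 3: $151,256 × 5/28 = $27,010. Book value $69,420.
Year 4: $151,256 × 4/28 = $21,608. Book value $47,812.
Year 5: $151,256 × 3/28 = $16,206. Book value $31,606.
Year 6: $151,256 × 2/28 = $10,804. Book value $20,802.
Year 7: $151,256 × 1/28 = $5,402. Book value $15,400.

$5,402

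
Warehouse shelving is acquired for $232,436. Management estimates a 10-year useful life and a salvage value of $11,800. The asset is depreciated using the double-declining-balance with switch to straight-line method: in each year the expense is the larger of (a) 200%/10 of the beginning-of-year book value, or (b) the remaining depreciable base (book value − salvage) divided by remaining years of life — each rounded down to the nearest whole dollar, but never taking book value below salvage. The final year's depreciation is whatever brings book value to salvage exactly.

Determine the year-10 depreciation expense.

$12,284

Depreciable base = $232,436 − $11,800 = $220,636.
Year 1: DB = ⌊$232,436 × 200%/10⌋ = $46,487; SL = ⌊$220,636/10⌋ = $22,063 → take DB $46,487. Book value $185,949.
Year 2: DB = ⌊$185,949 × 200%/10⌋ = $37,189; SL = ⌊$174,149/9⌋ = $19,349 → take DB $37,189. Book value $148,760.
Year 3: DB = ⌊$148,760 × 200%/10⌋ = $29,752; SL = ⌊$136,960/8⌋ = $17,120 → take DB $29,752. Book value $119,008.
Year 4: DB = ⌊$119,008 × 200%/10⌋ = $23,801; SL = ⌊$107,208/7⌋ = $15,315 → take DB $23,801. Book value $95,207.
Year 5: DB = ⌊$95,207 × 200%/10⌋ = $19,041; SL = ⌊$83,407/6⌋ = $13,901 → take DB $19,041. Book value $76,166.
Year 6: DB = ⌊$76,166 × 200%/10⌋ = $15,233; SL = ⌊$64,366/5⌋ = $12,873 → take DB $15,233. Book value $60,933.
Year 7: DB = ⌊$60,933 × 200%/10⌋ = $12,186; SL = ⌊$49,133/4⌋ = $12,283 → take SL $12,283. Book value $48,650.
Year 8: DB = ⌊$48,650 × 200%/10⌋ = $9,730; SL = ⌊$36,850/3⌋ = $12,283 → take SL $12,283. Book value $36,367.
Year 9: DB = ⌊$36,367 × 200%/10⌋ = $7,273; SL = ⌊$24,567/2⌋ = $12,283 → take SL $12,283. Book value $24,084.
Year 10 (final): $24,084 − $11,800 = $12,284. Book value $11,800.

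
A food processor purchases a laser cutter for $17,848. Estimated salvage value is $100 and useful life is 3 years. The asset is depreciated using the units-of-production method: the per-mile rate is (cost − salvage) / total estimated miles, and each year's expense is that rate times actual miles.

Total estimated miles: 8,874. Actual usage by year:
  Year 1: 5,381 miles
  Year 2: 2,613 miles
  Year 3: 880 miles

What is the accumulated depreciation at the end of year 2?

Depreciable base = $17,848 − $100 = $17,748.
Rate = $17,748 / 8,874 miles = $2 per mile.
Year 1: 5,381 × $2 = $10,762. Book value $7,086.
Year 2: 2,613 × $2 = $5,226. Book value $1,860.
Accumulated through year 2 = $17,848 − $1,860 = $15,988.

$15,988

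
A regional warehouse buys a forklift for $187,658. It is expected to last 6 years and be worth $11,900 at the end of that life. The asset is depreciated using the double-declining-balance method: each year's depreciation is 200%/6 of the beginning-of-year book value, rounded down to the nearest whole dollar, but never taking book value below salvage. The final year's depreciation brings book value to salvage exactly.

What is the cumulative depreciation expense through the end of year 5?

Depreciable base = $187,658 − $11,900 = $175,758.
Year 1: ⌊$187,658 × 200%/6⌋ = $62,552. Book value $125,106.
Year 2: ⌊$125,106 × 200%/6⌋ = $41,702. Book value $83,404.
Year 3: ⌊$83,404 × 200%/6⌋ = $27,801. Book value $55,603.
Year 4: ⌊$55,603 × 200%/6⌋ = $18,534. Book value $37,069.
Year 5: ⌊$37,069 × 200%/6⌋ = $12,356. Book value $24,713.
Accumulated through year 5 = $187,658 − $24,713 = $162,945.

$162,945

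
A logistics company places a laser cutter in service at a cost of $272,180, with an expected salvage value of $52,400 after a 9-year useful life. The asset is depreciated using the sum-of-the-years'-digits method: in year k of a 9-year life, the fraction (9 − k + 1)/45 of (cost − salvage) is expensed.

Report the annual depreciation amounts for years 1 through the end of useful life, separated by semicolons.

$43,956; $39,072; $34,188; $29,304; $24,420; $19,536; $14,652; $9,768; $4,884

Depreciable base = $272,180 − $52,400 = $219,780.
Sum of the years' digits = 9+8+7+6+5+4+3+2+1 = 45.
Year 1: $219,780 × 9/45 = $43,956. Book value $228,224.
Year 2: $219,780 × 8/45 = $39,072. Book value $189,152.
Year 3: $219,780 × 7/45 = $34,188. Book value $154,964.
Year 4: $219,780 × 6/45 = $29,304. Book value $125,660.
Year 5: $219,780 × 5/45 = $24,420. Book value $101,240.
Year 6: $219,780 × 4/45 = $19,536. Book value $81,704.
Year 7: $219,780 × 3/45 = $14,652. Book value $67,052.
Year 8: $219,780 × 2/45 = $9,768. Book value $57,284.
Year 9: $219,780 × 1/45 = $4,884. Book value $52,400.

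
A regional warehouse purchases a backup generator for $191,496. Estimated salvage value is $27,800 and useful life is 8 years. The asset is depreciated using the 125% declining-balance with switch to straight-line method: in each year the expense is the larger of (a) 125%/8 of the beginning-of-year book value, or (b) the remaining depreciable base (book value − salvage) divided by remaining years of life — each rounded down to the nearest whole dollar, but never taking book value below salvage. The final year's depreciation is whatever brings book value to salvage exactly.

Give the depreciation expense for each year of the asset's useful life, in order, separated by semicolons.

$29,921; $25,246; $21,301; $17,973; $17,313; $17,314; $17,314; $17,314

Depreciable base = $191,496 − $27,800 = $163,696.
Year 1: DB = ⌊$191,496 × 125%/8⌋ = $29,921; SL = ⌊$163,696/8⌋ = $20,462 → take DB $29,921. Book value $161,575.
Year 2: DB = ⌊$161,575 × 125%/8⌋ = $25,246; SL = ⌊$133,775/7⌋ = $19,110 → take DB $25,246. Book value $136,329.
Year 3: DB = ⌊$136,329 × 125%/8⌋ = $21,301; SL = ⌊$108,529/6⌋ = $18,088 → take DB $21,301. Book value $115,028.
Year 4: DB = ⌊$115,028 × 125%/8⌋ = $17,973; SL = ⌊$87,228/5⌋ = $17,445 → take DB $17,973. Book value $97,055.
Year 5: DB = ⌊$97,055 × 125%/8⌋ = $15,164; SL = ⌊$69,255/4⌋ = $17,313 → take SL $17,313. Book value $79,742.
Year 6: DB = ⌊$79,742 × 125%/8⌋ = $12,459; SL = ⌊$51,942/3⌋ = $17,314 → take SL $17,314. Book value $62,428.
Year 7: DB = ⌊$62,428 × 125%/8⌋ = $9,754; SL = ⌊$34,628/2⌋ = $17,314 → take SL $17,314. Book value $45,114.
Year 8 (final): $45,114 − $27,800 = $17,314. Book value $27,800.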